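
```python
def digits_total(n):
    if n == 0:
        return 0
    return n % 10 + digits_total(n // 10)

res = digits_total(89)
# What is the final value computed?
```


digits_total(89)
= 9 + digits_total(8)
= 9 + 8 + digits_total(0)
= 9 + 8 + 0
= 17


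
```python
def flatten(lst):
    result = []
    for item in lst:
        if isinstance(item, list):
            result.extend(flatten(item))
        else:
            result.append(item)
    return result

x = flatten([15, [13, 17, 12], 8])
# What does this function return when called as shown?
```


flatten([15, [13, 17, 12], 8])
Processing each element:
  15 is not a list -> append 15
  [13, 17, 12] is a list -> flatten recursively -> [13, 17, 12]
  8 is not a list -> append 8
= [15, 13, 17, 12, 8]


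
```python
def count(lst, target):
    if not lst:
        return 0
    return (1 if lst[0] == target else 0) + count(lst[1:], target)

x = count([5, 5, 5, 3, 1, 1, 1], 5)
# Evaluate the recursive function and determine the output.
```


count([5, 5, 5, 3, 1, 1, 1], 5)
lst[0]=5 == 5: 1 + count([5, 5, 3, 1, 1, 1], 5)
lst[0]=5 == 5: 1 + count([5, 3, 1, 1, 1], 5)
lst[0]=5 == 5: 1 + count([3, 1, 1, 1], 5)
lst[0]=3 != 5: 0 + count([1, 1, 1], 5)
lst[0]=1 != 5: 0 + count([1, 1], 5)
lst[0]=1 != 5: 0 + count([1], 5)
lst[0]=1 != 5: 0 + count([], 5)
= 3


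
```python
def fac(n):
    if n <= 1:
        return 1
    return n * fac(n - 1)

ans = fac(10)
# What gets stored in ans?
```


fac(10)
= 10 * fac(9)
= 10 * 9 * fac(8)
= 10 * 9 * 8 * fac(7)
= 10 * 9 * 8 * 7 * fac(6)
= 10 * 9 * 8 * 7 * 6 * fac(5)
= 10 * 9 * 8 * 7 * 6 * 5 * fac(4)
= 10 * 9 * 8 * 7 * 6 * 5 * 4 * fac(3)
= 10 * 9 * 8 * 7 * 6 * 5 * 4 * 3 * fac(2)
= 10 * 9 * 8 * 7 * 6 * 5 * 4 * 3 * 2 * fac(1)
= 10 * 9 * 8 * 7 * 6 * 5 * 4 * 3 * 2 * 1
= 3628800


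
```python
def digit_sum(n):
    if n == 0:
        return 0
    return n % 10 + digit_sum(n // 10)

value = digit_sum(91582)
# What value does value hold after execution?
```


digit_sum(91582)
= 2 + digit_sum(9158)
= 2 + 8 + digit_sum(915)
= 2 + 8 + 5 + digit_sum(91)
= 2 + 8 + 5 + 1 + digit_sum(9)
= 2 + 8 + 5 + 1 + 9 + digit_sum(0)
= 2 + 8 + 5 + 1 + 9 + 0
= 25


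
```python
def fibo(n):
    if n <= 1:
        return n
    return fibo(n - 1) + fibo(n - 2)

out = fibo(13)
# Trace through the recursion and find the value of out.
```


fibo(13)
= fibo(12) + fibo(11)
= (fibo(11) + fibo(10)) + fibo(11)
Computing bottom-up: fibo(0)=0, fibo(1)=1, fibo(2)=1, fibo(3)=2, fibo(4)=3, fibo(5)=5, fibo(6)=8, fibo(7)=13, fibo(8)=21, fibo(9)=34, fibo(10)=55, fibo(11)=89, fibo(12)=144, fibo(13)=233
= 233


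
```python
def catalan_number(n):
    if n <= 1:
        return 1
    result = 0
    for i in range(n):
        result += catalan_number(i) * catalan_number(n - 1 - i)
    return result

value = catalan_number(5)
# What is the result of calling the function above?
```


catalan_number(5)
= sum of catalan_number(i) * catalan_number(5-1-i) for i in 0..4
First compute sub-values bottom-up:
  catalan_number(0) = 1, catalan_number(1) = 1
  catalan_number(2) = 1*1 + 1*1 = 2
  catalan_number(3) = 1*2 + 1*1 + 2*1 = 5
  catalan_number(4) = 1*5 + 1*2 + 2*1 + 5*1 = 14
Now catalan_number(5):
  catalan_number(0)*catalan_number(4) = 1*14 = 14
  catalan_number(1)*catalan_number(3) = 1*5 = 5
  catalan_number(2)*catalan_number(2) = 2*2 = 4
  catalan_number(3)*catalan_number(1) = 5*1 = 5
  catalan_number(4)*catalan_number(0) = 14*1 = 14
= 14 + 5 + 4 + 5 + 14
= 42


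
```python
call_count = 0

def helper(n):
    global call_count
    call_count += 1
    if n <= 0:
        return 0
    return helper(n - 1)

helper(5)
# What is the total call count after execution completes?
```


helper(5) calls helper(4) calls ... calls helper(0)
Total calls: 5 + 1 (for base case) = 6


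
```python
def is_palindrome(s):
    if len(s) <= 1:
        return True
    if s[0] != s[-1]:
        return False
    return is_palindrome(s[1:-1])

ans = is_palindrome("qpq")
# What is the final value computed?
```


is_palindrome("qpq")
"qpq": s[0]='q' == s[-1]='q' -> is_palindrome("p")
"p": len <= 1 -> True
= True


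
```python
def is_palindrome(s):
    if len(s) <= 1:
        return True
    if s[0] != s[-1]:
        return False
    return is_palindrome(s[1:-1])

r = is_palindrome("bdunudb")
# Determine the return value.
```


is_palindrome("bdunudb")
"bdunudb": s[0]='b' == s[-1]='b' -> is_palindrome("dunud")
"dunud": s[0]='d' == s[-1]='d' -> is_palindrome("unu")
"unu": s[0]='u' == s[-1]='u' -> is_palindrome("n")
"n": len <= 1 -> True
= True


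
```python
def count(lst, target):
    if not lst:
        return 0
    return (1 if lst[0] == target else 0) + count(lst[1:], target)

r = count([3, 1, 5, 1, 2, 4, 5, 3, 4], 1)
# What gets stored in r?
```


count([3, 1, 5, 1, 2, 4, 5, 3, 4], 1)
lst[0]=3 != 1: 0 + count([1, 5, 1, 2, 4, 5, 3, 4], 1)
lst[0]=1 == 1: 1 + count([5, 1, 2, 4, 5, 3, 4], 1)
lst[0]=5 != 1: 0 + count([1, 2, 4, 5, 3, 4], 1)
lst[0]=1 == 1: 1 + count([2, 4, 5, 3, 4], 1)
lst[0]=2 != 1: 0 + count([4, 5, 3, 4], 1)
lst[0]=4 != 1: 0 + count([5, 3, 4], 1)
lst[0]=5 != 1: 0 + count([3, 4], 1)
lst[0]=3 != 1: 0 + count([4], 1)
lst[0]=4 != 1: 0 + count([], 1)
= 2


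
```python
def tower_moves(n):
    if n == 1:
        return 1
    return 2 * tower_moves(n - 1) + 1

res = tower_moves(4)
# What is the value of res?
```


tower_moves(4)
= 2 * tower_moves(3) + 1
= 2 * (2 * tower_moves(2) + 1) + 1
= 2 * (2 * (2 * tower_moves(1) + 1) + 1) + 1
Now compute bottom-up:
tower_moves(1) = 1
tower_moves(2) = 2 * 1 + 1 = 3
tower_moves(3) = 2 * 3 + 1 = 7
tower_moves(4) = 2 * 7 + 1 = 15
= 15


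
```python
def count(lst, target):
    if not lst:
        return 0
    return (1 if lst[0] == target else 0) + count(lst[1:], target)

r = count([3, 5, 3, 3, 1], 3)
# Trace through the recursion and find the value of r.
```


count([3, 5, 3, 3, 1], 3)
lst[0]=3 == 3: 1 + count([5, 3, 3, 1], 3)
lst[0]=5 != 3: 0 + count([3, 3, 1], 3)
lst[0]=3 == 3: 1 + count([3, 1], 3)
lst[0]=3 == 3: 1 + count([1], 3)
lst[0]=1 != 3: 0 + count([], 3)
= 3


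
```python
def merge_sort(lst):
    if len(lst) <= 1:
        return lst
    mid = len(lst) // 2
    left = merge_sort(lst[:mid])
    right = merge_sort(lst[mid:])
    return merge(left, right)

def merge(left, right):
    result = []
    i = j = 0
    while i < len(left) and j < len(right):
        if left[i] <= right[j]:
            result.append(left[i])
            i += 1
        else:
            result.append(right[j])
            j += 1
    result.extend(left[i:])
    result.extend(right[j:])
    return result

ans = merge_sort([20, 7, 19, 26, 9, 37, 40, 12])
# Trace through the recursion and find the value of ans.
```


merge_sort([20, 7, 19, 26, 9, 37, 40, 12])
Split into [20, 7, 19, 26] and [9, 37, 40, 12]
Left sorted: [7, 19, 20, 26]
Right sorted: [9, 12, 37, 40]
Merge [7, 19, 20, 26] and [9, 12, 37, 40]
= [7, 9, 12, 19, 20, 26, 37, 40]


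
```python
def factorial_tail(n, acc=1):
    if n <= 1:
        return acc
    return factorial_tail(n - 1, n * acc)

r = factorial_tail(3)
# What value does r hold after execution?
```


factorial_tail(3, 1)
= factorial_tail(2, 3 * 1) = factorial_tail(2, 3)
= factorial_tail(1, 2 * 3) = factorial_tail(1, 6)
n <= 1, return acc = 6


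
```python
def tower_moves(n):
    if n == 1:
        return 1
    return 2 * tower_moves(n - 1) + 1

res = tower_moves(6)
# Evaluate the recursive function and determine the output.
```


tower_moves(6)
= 2 * tower_moves(5) + 1
= 2 * (2 * tower_moves(4) + 1) + 1
= 2 * (2 * (2 * tower_moves(3) + 1) + 1) + 1
= 2 * (2 * (2 * (2 * tower_moves(2) + 1) + 1) + 1) + 1
= 2 * (2 * (2 * (2 * (2 * tower_moves(1) + 1) + 1) + 1) + 1) + 1
Now compute bottom-up:
tower_moves(1) = 1
tower_moves(2) = 2 * 1 + 1 = 3
tower_moves(3) = 2 * 3 + 1 = 7
tower_moves(4) = 2 * 7 + 1 = 15
tower_moves(5) = 2 * 15 + 1 = 31
tower_moves(6) = 2 * 31 + 1 = 63
= 63


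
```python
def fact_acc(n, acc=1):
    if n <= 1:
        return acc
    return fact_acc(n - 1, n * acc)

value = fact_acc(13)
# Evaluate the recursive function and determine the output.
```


fact_acc(13, 1)
= fact_acc(12, 13 * 1) = fact_acc(12, 13)
= fact_acc(11, 12 * 13) = fact_acc(11, 156)
= fact_acc(10, 11 * 156) = fact_acc(10, 1716)
= fact_acc(9, 10 * 1716) = fact_acc(9, 17160)
= fact_acc(8, 9 * 17160) = fact_acc(8, 154440)
= fact_acc(7, 8 * 154440) = fact_acc(7, 1235520)
= fact_acc(6, 7 * 1235520) = fact_acc(6, 8648640)
= fact_acc(5, 6 * 8648640) = fact_acc(5, 51891840)
= fact_acc(4, 5 * 51891840) = fact_acc(4, 259459200)
= fact_acc(3, 4 * 259459200) = fact_acc(3, 1037836800)
= fact_acc(2, 3 * 1037836800) = fact_acc(2, 3113510400)
= fact_acc(1, 2 * 3113510400) = fact_acc(1, 6227020800)
n <= 1, return acc = 6227020800


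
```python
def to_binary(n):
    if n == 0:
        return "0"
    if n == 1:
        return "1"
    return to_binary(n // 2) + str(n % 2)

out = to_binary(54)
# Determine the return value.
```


to_binary(54)
= to_binary(27) + "0"
= to_binary(13) + "1" + "0"
= to_binary(6) + "1" + "1" + "0"
= to_binary(3) + "0" + "1" + "1" + "0"
= to_binary(1) + "1" + "0" + "1" + "1" + "0"
= "1" + "1" + "0" + "1" + "1" + "0"
= "110110"


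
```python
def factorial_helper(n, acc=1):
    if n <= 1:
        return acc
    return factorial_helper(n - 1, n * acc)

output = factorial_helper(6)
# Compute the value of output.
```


factorial_helper(6, 1)
= factorial_helper(5, 6 * 1) = factorial_helper(5, 6)
= factorial_helper(4, 5 * 6) = factorial_helper(4, 30)
= factorial_helper(3, 4 * 30) = factorial_helper(3, 120)
= factorial_helper(2, 3 * 120) = factorial_helper(2, 360)
= factorial_helper(1, 2 * 360) = factorial_helper(1, 720)
n <= 1, return acc = 720


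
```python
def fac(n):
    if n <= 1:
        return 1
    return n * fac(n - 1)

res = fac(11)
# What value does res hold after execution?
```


fac(11)
= 11 * fac(10)
= 11 * 10 * fac(9)
= 11 * 10 * 9 * fac(8)
= 11 * 10 * 9 * 8 * fac(7)
= 11 * 10 * 9 * 8 * 7 * fac(6)
= 11 * 10 * 9 * 8 * 7 * 6 * fac(5)
= 11 * 10 * 9 * 8 * 7 * 6 * 5 * fac(4)
= 11 * 10 * 9 * 8 * 7 * 6 * 5 * 4 * fac(3)
= 11 * 10 * 9 * 8 * 7 * 6 * 5 * 4 * 3 * fac(2)
= 11 * 10 * 9 * 8 * 7 * 6 * 5 * 4 * 3 * 2 * fac(1)
= 11 * 10 * 9 * 8 * 7 * 6 * 5 * 4 * 3 * 2 * 1
= 39916800


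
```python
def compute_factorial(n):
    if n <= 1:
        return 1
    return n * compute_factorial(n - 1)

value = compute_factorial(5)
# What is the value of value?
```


compute_factorial(5)
= 5 * compute_factorial(4)
= 5 * 4 * compute_factorial(3)
= 5 * 4 * 3 * compute_factorial(2)
= 5 * 4 * 3 * 2 * compute_factorial(1)
= 5 * 4 * 3 * 2 * 1
= 120


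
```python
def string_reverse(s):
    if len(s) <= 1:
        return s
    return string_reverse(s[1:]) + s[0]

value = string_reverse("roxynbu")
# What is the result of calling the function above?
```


string_reverse("roxynbu")
= string_reverse("oxynbu") + "r"
= string_reverse("xynbu") + "o" + "r"
= string_reverse("ynbu") + "x" + "o" + "r"
= string_reverse("nbu") + "y" + "x" + "o" + "r"
= string_reverse("bu") + "n" + "y" + "x" + "o" + "r"
= string_reverse("u") + "b" + "n" + "y" + "x" + "o" + "r"
= "u" + "b" + "n" + "y" + "x" + "o" + "r"
= "ubnyxor"


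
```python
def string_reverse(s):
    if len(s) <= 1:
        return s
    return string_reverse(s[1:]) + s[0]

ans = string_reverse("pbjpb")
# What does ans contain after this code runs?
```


string_reverse("pbjpb")
= string_reverse("bjpb") + "p"
= string_reverse("jpb") + "b" + "p"
= string_reverse("pb") + "j" + "b" + "p"
= string_reverse("b") + "p" + "j" + "b" + "p"
= "b" + "p" + "j" + "b" + "p"
= "bpjbp"


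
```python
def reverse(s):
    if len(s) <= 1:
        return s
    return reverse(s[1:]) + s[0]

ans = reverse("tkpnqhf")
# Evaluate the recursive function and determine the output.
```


reverse("tkpnqhf")
= reverse("kpnqhf") + "t"
= reverse("pnqhf") + "k" + "t"
= reverse("nqhf") + "p" + "k" + "t"
= reverse("qhf") + "n" + "p" + "k" + "t"
= reverse("hf") + "q" + "n" + "p" + "k" + "t"
= reverse("f") + "h" + "q" + "n" + "p" + "k" + "t"
= "f" + "h" + "q" + "n" + "p" + "k" + "t"
= "fhqnpkt"


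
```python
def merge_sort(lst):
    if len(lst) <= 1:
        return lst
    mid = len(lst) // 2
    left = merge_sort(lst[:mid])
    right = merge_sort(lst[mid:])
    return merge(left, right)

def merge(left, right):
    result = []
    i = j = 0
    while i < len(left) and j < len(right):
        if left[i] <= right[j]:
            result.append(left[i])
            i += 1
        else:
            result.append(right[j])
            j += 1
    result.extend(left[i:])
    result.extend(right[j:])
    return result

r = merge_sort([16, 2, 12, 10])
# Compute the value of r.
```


merge_sort([16, 2, 12, 10])
Split into [16, 2] and [12, 10]
Left sorted: [2, 16]
Right sorted: [10, 12]
Merge [2, 16] and [10, 12]
= [2, 10, 12, 16]


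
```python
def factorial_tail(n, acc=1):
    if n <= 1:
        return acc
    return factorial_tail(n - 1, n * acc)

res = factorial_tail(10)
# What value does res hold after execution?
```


factorial_tail(10, 1)
= factorial_tail(9, 10 * 1) = factorial_tail(9, 10)
= factorial_tail(8, 9 * 10) = factorial_tail(8, 90)
= factorial_tail(7, 8 * 90) = factorial_tail(7, 720)
= factorial_tail(6, 7 * 720) = factorial_tail(6, 5040)
= factorial_tail(5, 6 * 5040) = factorial_tail(5, 30240)
= factorial_tail(4, 5 * 30240) = factorial_tail(4, 151200)
= factorial_tail(3, 4 * 151200) = factorial_tail(3, 604800)
= factorial_tail(2, 3 * 604800) = factorial_tail(2, 1814400)
= factorial_tail(1, 2 * 1814400) = factorial_tail(1, 3628800)
n <= 1, return acc = 3628800


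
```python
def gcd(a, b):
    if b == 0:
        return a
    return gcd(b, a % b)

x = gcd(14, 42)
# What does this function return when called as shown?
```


gcd(14, 42)
= gcd(42, 14 % 42) = gcd(42, 14)
= gcd(14, 42 % 14) = gcd(14, 0)
b == 0, return a = 14


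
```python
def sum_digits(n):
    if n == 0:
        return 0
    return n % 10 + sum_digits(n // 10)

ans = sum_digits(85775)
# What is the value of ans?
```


sum_digits(85775)
= 5 + sum_digits(8577)
= 5 + 7 + sum_digits(857)
= 5 + 7 + 7 + sum_digits(85)
= 5 + 7 + 7 + 5 + sum_digits(8)
= 5 + 7 + 7 + 5 + 8 + sum_digits(0)
= 5 + 7 + 7 + 5 + 8 + 0
= 32


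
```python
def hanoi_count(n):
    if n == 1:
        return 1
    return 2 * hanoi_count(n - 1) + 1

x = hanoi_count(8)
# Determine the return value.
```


hanoi_count(8)
= 2 * hanoi_count(7) + 1
= 2 * (2 * hanoi_count(6) + 1) + 1
= 2 * (2 * (2 * hanoi_count(5) + 1) + 1) + 1
= 2 * (2 * (2 * (2 * hanoi_count(4) + 1) + 1) + 1) + 1
= 2 * (2 * (2 * (2 * (2 * hanoi_count(3) + 1) + 1) + 1) + 1) + 1
= 2 * (2 * (2 * (2 * (2 * (2 * hanoi_count(2) + 1) + 1) + 1) + 1) + 1) + 1
= 2 * (2 * (2 * (2 * (2 * (2 * (2 * hanoi_count(1) + 1) + 1) + 1) + 1) + 1) + 1) + 1
Now compute bottom-up:
hanoi_count(1) = 1
hanoi_count(2) = 2 * 1 + 1 = 3
hanoi_count(3) = 2 * 3 + 1 = 7
hanoi_count(4) = 2 * 7 + 1 = 15
hanoi_count(5) = 2 * 15 + 1 = 31
hanoi_count(6) = 2 * 31 + 1 = 63
hanoi_count(7) = 2 * 63 + 1 = 127
hanoi_count(8) = 2 * 127 + 1 = 255
= 255


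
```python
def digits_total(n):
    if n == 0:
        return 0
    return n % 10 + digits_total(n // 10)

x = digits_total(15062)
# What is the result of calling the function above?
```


digits_total(15062)
= 2 + digits_total(1506)
= 2 + 6 + digits_total(150)
= 2 + 6 + 0 + digits_total(15)
= 2 + 6 + 0 + 5 + digits_total(1)
= 2 + 6 + 0 + 5 + 1 + digits_total(0)
= 2 + 6 + 0 + 5 + 1 + 0
= 14


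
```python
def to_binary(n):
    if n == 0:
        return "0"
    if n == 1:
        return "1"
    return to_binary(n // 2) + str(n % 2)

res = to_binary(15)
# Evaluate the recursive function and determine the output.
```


to_binary(15)
= to_binary(7) + "1"
= to_binary(3) + "1" + "1"
= to_binary(1) + "1" + "1" + "1"
= "1" + "1" + "1" + "1"
= "1111"


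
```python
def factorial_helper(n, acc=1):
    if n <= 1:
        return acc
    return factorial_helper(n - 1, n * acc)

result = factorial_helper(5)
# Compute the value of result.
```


factorial_helper(5, 1)
= factorial_helper(4, 5 * 1) = factorial_helper(4, 5)
= factorial_helper(3, 4 * 5) = factorial_helper(3, 20)
= factorial_helper(2, 3 * 20) = factorial_helper(2, 60)
= factorial_helper(1, 2 * 60) = factorial_helper(1, 120)
n <= 1, return acc = 120


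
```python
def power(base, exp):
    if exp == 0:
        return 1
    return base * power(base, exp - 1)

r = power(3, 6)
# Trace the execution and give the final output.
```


power(3, 6)
= 3 * power(3, 5)
= 3 * 3 * power(3, 4)
= 3 * 3 * 3 * power(3, 3)
= 3 * 3 * 3 * 3 * power(3, 2)
= 3 * 3 * 3 * 3 * 3 * power(3, 1)
= 3 * 3 * 3 * 3 * 3 * 3 * power(3, 0)
= 3 * 3 * 3 * 3 * 3 * 3 * 1
= 729


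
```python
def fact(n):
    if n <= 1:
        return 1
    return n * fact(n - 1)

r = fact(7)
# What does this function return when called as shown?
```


fact(7)
= 7 * fact(6)
= 7 * 6 * fact(5)
= 7 * 6 * 5 * fact(4)
= 7 * 6 * 5 * 4 * fact(3)
= 7 * 6 * 5 * 4 * 3 * fact(2)
= 7 * 6 * 5 * 4 * 3 * 2 * fact(1)
= 7 * 6 * 5 * 4 * 3 * 2 * 1
= 5040


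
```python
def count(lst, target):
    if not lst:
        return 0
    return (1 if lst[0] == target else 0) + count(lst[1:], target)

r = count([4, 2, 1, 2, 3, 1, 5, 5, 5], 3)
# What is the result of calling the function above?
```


count([4, 2, 1, 2, 3, 1, 5, 5, 5], 3)
lst[0]=4 != 3: 0 + count([2, 1, 2, 3, 1, 5, 5, 5], 3)
lst[0]=2 != 3: 0 + count([1, 2, 3, 1, 5, 5, 5], 3)
lst[0]=1 != 3: 0 + count([2, 3, 1, 5, 5, 5], 3)
lst[0]=2 != 3: 0 + count([3, 1, 5, 5, 5], 3)
lst[0]=3 == 3: 1 + count([1, 5, 5, 5], 3)
lst[0]=1 != 3: 0 + count([5, 5, 5], 3)
lst[0]=5 != 3: 0 + count([5, 5], 3)
lst[0]=5 != 3: 0 + count([5], 3)
lst[0]=5 != 3: 0 + count([], 3)
= 1


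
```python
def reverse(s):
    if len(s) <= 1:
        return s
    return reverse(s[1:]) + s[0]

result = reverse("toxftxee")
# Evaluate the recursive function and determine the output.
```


reverse("toxftxee")
= reverse("oxftxee") + "t"
= reverse("xftxee") + "o" + "t"
= reverse("ftxee") + "x" + "o" + "t"
= reverse("txee") + "f" + "x" + "o" + "t"
= reverse("xee") + "t" + "f" + "x" + "o" + "t"
= reverse("ee") + "x" + "t" + "f" + "x" + "o" + "t"
= reverse("e") + "e" + "x" + "t" + "f" + "x" + "o" + "t"
= "e" + "e" + "x" + "t" + "f" + "x" + "o" + "t"
= "eextfxot"


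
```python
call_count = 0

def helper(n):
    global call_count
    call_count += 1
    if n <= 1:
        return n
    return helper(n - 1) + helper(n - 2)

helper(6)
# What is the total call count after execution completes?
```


helper(6) calls helper(5) and helper(4); each non-base call branches into two more.
Let C(k) = total number of calls made by helper(k), including the call to helper(k) itself.
Base cases: C(0) = 1, C(1) = 1
Recurrence: C(k) = 1 + C(k-1) + C(k-2)
  C(2) = 1 + C(1) + C(0) = 1 + 1 + 1 = 3
  C(3) = 1 + C(2) + C(1) = 1 + 3 + 1 = 5
  C(4) = 1 + C(3) + C(2) = 1 + 5 + 3 = 9
  C(5) = 1 + C(4) + C(3) = 1 + 9 + 5 = 15
  C(6) = 1 + C(5) + C(4) = 1 + 15 + 9 = 25
Total calls = C(6) = 25


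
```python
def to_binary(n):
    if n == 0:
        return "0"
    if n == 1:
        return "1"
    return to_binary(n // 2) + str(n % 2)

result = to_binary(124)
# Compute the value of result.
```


to_binary(124)
= to_binary(62) + "0"
= to_binary(31) + "0" + "0"
= to_binary(15) + "1" + "0" + "0"
= to_binary(7) + "1" + "1" + "0" + "0"
= to_binary(3) + "1" + "1" + "1" + "0" + "0"
= to_binary(1) + "1" + "1" + "1" + "1" + "0" + "0"
= "1" + "1" + "1" + "1" + "1" + "0" + "0"
= "1111100"


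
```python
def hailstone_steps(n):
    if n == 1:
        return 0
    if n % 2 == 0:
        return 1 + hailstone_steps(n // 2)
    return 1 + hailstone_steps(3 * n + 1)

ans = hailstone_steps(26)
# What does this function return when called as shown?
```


hailstone_steps(26)
26 is even -> hailstone_steps(13)
13 is odd -> 3*13+1 = 40 -> hailstone_steps(40)
40 is even -> hailstone_steps(20)
20 is even -> hailstone_steps(10)
10 is even -> hailstone_steps(5)
5 is odd -> 3*5+1 = 16 -> hailstone_steps(16)
16 is even -> hailstone_steps(8)
8 is even -> hailstone_steps(4)
4 is even -> hailstone_steps(2)
2 is even -> hailstone_steps(1)
Reached 1 after 10 steps
= 10


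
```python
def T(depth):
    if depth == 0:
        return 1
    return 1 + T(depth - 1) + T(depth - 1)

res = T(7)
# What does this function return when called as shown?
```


T(7)
= 1 + T(6) + T(6)
= 1 + 2 * T(6)
T(k) = 2^(k+1) - 1
T(0) = 1
T(1) = 3
T(2) = 7
T(3) = 15
T(4) = 31
T(7) = 2^8 - 1 = 255


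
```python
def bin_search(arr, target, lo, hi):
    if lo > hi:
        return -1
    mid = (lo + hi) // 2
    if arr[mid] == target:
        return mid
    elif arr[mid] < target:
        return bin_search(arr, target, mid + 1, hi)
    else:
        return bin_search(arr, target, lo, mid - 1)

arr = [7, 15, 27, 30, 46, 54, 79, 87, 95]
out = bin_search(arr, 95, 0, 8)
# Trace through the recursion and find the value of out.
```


bin_search(arr, 95, 0, 8)
lo=0, hi=8, mid=4, arr[mid]=46
46 < 95, search right half
lo=5, hi=8, mid=6, arr[mid]=79
79 < 95, search right half
lo=7, hi=8, mid=7, arr[mid]=87
87 < 95, search right half
lo=8, hi=8, mid=8, arr[mid]=95
arr[8] == 95, found at index 8
= 8


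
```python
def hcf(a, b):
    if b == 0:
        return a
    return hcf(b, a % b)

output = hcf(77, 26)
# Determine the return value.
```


hcf(77, 26)
= hcf(26, 77 % 26) = hcf(26, 25)
= hcf(25, 26 % 25) = hcf(25, 1)
= hcf(1, 25 % 1) = hcf(1, 0)
b == 0, return a = 1


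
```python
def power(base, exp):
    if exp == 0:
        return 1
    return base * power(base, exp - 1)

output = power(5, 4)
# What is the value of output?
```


power(5, 4)
= 5 * power(5, 3)
= 5 * 5 * power(5, 2)
= 5 * 5 * 5 * power(5, 1)
= 5 * 5 * 5 * 5 * power(5, 0)
= 5 * 5 * 5 * 5 * 1
= 625


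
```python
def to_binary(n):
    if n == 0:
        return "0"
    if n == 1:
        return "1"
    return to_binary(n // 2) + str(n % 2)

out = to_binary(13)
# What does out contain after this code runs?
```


to_binary(13)
= to_binary(6) + "1"
= to_binary(3) + "0" + "1"
= to_binary(1) + "1" + "0" + "1"
= "1" + "1" + "0" + "1"
= "1101"


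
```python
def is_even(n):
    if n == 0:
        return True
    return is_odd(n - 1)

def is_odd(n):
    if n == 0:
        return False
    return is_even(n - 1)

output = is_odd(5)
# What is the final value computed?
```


is_odd(5)
= is_even(4)
= is_odd(3)
= is_even(2)
= is_odd(1)
= is_even(0)
n == 0: return True
= True


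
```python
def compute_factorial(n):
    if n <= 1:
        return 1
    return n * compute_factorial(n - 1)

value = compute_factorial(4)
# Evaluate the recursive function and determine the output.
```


compute_factorial(4)
= 4 * compute_factorial(3)
= 4 * 3 * compute_factorial(2)
= 4 * 3 * 2 * compute_factorial(1)
= 4 * 3 * 2 * 1
= 24


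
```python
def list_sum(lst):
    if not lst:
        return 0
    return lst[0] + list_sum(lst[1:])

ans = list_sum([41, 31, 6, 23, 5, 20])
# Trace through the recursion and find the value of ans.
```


list_sum([41, 31, 6, 23, 5, 20])
= 41 + list_sum([31, 6, 23, 5, 20])
= 41 + 31 + list_sum([6, 23, 5, 20])
= 41 + 31 + 6 + list_sum([23, 5, 20])
= 41 + 31 + 6 + 23 + list_sum([5, 20])
= 41 + 31 + 6 + 23 + 5 + list_sum([20])
= 41 + 31 + 6 + 23 + 5 + 20 + list_sum([])
= 41 + 31 + 6 + 23 + 5 + 20 + 0
= 126


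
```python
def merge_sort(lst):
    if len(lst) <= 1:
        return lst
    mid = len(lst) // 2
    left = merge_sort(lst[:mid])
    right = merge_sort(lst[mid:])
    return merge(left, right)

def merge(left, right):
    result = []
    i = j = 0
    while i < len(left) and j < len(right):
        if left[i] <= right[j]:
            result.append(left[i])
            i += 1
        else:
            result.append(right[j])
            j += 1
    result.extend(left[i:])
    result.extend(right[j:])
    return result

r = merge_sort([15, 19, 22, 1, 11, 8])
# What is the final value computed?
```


merge_sort([15, 19, 22, 1, 11, 8])
Split into [15, 19, 22] and [1, 11, 8]
Left sorted: [15, 19, 22]
Right sorted: [1, 8, 11]
Merge [15, 19, 22] and [1, 8, 11]
= [1, 8, 11, 15, 19, 22]


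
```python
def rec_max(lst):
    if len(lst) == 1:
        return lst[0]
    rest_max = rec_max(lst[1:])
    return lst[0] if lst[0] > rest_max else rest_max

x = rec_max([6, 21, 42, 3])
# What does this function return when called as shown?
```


rec_max([6, 21, 42, 3])
= compare 6 with rec_max([21, 42, 3])
= compare 21 with rec_max([42, 3])
= compare 42 with rec_max([3])
Base: rec_max([3]) = 3
compare 42 with 3: max = 42
compare 21 with 42: max = 42
compare 6 with 42: max = 42
= 42


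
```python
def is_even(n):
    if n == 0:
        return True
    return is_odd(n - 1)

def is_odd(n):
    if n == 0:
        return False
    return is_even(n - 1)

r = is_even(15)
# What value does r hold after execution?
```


is_even(15)
= is_odd(14)
= is_even(13)
= is_odd(12)
= is_even(11)
= is_odd(10)
= is_even(9)
= is_odd(8)
= is_even(7)
= is_odd(6)
= is_even(5)
= is_odd(4)
= is_even(3)
= is_odd(2)
= is_even(1)
= is_odd(0)
n == 0: return False
= False


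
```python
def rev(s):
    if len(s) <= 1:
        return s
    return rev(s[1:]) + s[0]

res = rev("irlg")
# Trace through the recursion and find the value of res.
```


rev("irlg")
= rev("rlg") + "i"
= rev("lg") + "r" + "i"
= rev("g") + "l" + "r" + "i"
= "g" + "l" + "r" + "i"
= "glri"


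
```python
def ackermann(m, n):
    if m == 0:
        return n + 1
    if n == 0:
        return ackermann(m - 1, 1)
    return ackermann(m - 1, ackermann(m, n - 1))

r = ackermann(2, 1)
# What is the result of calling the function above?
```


ackermann(2, 1)
= ackermann(1, ackermann(2, 0))
First compute ackermann(2, 0) = 3
= ackermann(1, 3)
= 5


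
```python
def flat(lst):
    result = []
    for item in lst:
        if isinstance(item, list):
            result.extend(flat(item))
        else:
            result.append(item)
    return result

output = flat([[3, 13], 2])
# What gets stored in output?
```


flat([[3, 13], 2])
Processing each element:
  [3, 13] is a list -> flat recursively -> [3, 13]
  2 is not a list -> append 2
= [3, 13, 2]


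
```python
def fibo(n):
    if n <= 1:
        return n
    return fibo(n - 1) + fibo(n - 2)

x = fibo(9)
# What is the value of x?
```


fibo(9)
= fibo(8) + fibo(7)
= (fibo(7) + fibo(6)) + fibo(7)
Computing bottom-up: fibo(0)=0, fibo(1)=1, fibo(2)=1, fibo(3)=2, fibo(4)=3, fibo(5)=5, fibo(6)=8, fibo(7)=13, fibo(8)=21, fibo(9)=34
= 34


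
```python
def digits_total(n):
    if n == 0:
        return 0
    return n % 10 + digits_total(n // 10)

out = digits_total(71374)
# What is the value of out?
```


digits_total(71374)
= 4 + digits_total(7137)
= 4 + 7 + digits_total(713)
= 4 + 7 + 3 + digits_total(71)
= 4 + 7 + 3 + 1 + digits_total(7)
= 4 + 7 + 3 + 1 + 7 + digits_total(0)
= 4 + 7 + 3 + 1 + 7 + 0
= 22


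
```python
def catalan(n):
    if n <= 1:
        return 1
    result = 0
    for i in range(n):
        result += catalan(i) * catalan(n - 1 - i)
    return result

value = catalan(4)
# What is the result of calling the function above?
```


catalan(4)
= sum of catalan(i) * catalan(4-1-i) for i in 0..3
First compute sub-values bottom-up:
  catalan(0) = 1, catalan(1) = 1
  catalan(2) = 1*1 + 1*1 = 2
  catalan(3) = 1*2 + 1*1 + 2*1 = 5
Now catalan(4):
  catalan(0)*catalan(3) = 1*5 = 5
  catalan(1)*catalan(2) = 1*2 = 2
  catalan(2)*catalan(1) = 2*1 = 2
  catalan(3)*catalan(0) = 5*1 = 5
= 5 + 2 + 2 + 5
= 14


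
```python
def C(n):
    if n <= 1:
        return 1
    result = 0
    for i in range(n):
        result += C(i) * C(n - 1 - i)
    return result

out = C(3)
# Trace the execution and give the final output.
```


C(3)
= sum of C(i) * C(3-1-i) for i in 0..2
First compute sub-values bottom-up:
  C(0) = 1, C(1) = 1
  C(2) = 1*1 + 1*1 = 2
Now C(3):
  C(0)*C(2) = 1*2 = 2
  C(1)*C(1) = 1*1 = 1
  C(2)*C(0) = 2*1 = 2
= 2 + 1 + 2
= 5


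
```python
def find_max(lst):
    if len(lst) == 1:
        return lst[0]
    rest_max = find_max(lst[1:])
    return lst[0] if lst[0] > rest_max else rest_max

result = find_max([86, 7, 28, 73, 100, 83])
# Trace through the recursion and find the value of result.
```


find_max([86, 7, 28, 73, 100, 83])
= compare 86 with find_max([7, 28, 73, 100, 83])
= compare 7 with find_max([28, 73, 100, 83])
= compare 28 with find_max([73, 100, 83])
= compare 73 with find_max([100, 83])
= compare 100 with find_max([83])
Base: find_max([83]) = 83
compare 100 with 83: max = 100
compare 73 with 100: max = 100
compare 28 with 100: max = 100
compare 7 with 100: max = 100
compare 86 with 100: max = 100
= 100


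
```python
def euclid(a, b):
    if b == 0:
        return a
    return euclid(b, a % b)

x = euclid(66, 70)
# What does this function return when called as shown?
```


euclid(66, 70)
= euclid(70, 66 % 70) = euclid(70, 66)
= euclid(66, 70 % 66) = euclid(66, 4)
= euclid(4, 66 % 4) = euclid(4, 2)
= euclid(2, 4 % 2) = euclid(2, 0)
b == 0, return a = 2


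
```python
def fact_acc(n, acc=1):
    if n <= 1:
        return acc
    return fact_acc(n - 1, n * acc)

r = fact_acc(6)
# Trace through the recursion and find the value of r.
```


fact_acc(6, 1)
= fact_acc(5, 6 * 1) = fact_acc(5, 6)
= fact_acc(4, 5 * 6) = fact_acc(4, 30)
= fact_acc(3, 4 * 30) = fact_acc(3, 120)
= fact_acc(2, 3 * 120) = fact_acc(2, 360)
= fact_acc(1, 2 * 360) = fact_acc(1, 720)
n <= 1, return acc = 720


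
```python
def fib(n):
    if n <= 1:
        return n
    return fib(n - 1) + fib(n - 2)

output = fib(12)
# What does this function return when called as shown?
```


fib(12)
= fib(11) + fib(10)
= (fib(10) + fib(9)) + fib(10)
Computing bottom-up: fib(0)=0, fib(1)=1, fib(2)=1, fib(3)=2, fib(4)=3, fib(5)=5, fib(6)=8, fib(7)=13, fib(8)=21, fib(9)=34, fib(10)=55, fib(11)=89, fib(12)=144
= 144


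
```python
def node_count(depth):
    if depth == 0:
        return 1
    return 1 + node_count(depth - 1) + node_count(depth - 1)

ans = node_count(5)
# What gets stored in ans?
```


node_count(5)
= 1 + node_count(4) + node_count(4)
= 1 + 2 * node_count(4)
node_count(k) = 2^(k+1) - 1
node_count(0) = 1
node_count(1) = 3
node_count(2) = 7
node_count(3) = 15
node_count(4) = 31
node_count(5) = 2^6 - 1 = 63


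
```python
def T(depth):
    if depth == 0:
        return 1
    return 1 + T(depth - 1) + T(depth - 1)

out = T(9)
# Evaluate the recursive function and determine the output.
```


T(9)
= 1 + T(8) + T(8)
= 1 + 2 * T(8)
T(k) = 2^(k+1) - 1
T(0) = 1
T(1) = 3
T(2) = 7
T(3) = 15
T(4) = 31
T(9) = 2^10 - 1 = 1023


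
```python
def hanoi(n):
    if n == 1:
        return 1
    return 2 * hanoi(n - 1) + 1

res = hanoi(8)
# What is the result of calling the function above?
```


hanoi(8)
= 2 * hanoi(7) + 1
= 2 * (2 * hanoi(6) + 1) + 1
= 2 * (2 * (2 * hanoi(5) + 1) + 1) + 1
= 2 * (2 * (2 * (2 * hanoi(4) + 1) + 1) + 1) + 1
= 2 * (2 * (2 * (2 * (2 * hanoi(3) + 1) + 1) + 1) + 1) + 1
= 2 * (2 * (2 * (2 * (2 * (2 * hanoi(2) + 1) + 1) + 1) + 1) + 1) + 1
= 2 * (2 * (2 * (2 * (2 * (2 * (2 * hanoi(1) + 1) + 1) + 1) + 1) + 1) + 1) + 1
Now compute bottom-up:
hanoi(1) = 1
hanoi(2) = 2 * 1 + 1 = 3
hanoi(3) = 2 * 3 + 1 = 7
hanoi(4) = 2 * 7 + 1 = 15
hanoi(5) = 2 * 15 + 1 = 31
hanoi(6) = 2 * 31 + 1 = 63
hanoi(7) = 2 * 63 + 1 = 127
hanoi(8) = 2 * 127 + 1 = 255
= 255


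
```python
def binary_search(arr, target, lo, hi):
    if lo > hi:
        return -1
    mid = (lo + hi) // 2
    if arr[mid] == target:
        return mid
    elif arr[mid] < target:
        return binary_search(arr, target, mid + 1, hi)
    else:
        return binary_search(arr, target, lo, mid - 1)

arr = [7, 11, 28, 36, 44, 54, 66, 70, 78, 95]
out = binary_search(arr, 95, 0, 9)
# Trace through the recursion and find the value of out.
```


binary_search(arr, 95, 0, 9)
lo=0, hi=9, mid=4, arr[mid]=44
44 < 95, search right half
lo=5, hi=9, mid=7, arr[mid]=70
70 < 95, search right half
lo=8, hi=9, mid=8, arr[mid]=78
78 < 95, search right half
lo=9, hi=9, mid=9, arr[mid]=95
arr[9] == 95, found at index 9
= 9


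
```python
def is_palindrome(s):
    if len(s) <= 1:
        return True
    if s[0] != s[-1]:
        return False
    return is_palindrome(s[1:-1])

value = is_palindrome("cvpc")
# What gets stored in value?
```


is_palindrome("cvpc")
"cvpc": s[0]='c' == s[-1]='c' -> is_palindrome("vp")
"vp": s[0]='v' != s[-1]='p' -> False
= False


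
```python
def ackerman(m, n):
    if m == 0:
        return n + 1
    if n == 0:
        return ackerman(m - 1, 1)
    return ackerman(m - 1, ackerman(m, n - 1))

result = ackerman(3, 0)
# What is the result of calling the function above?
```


ackerman(3, 0)
n == 0: return ackerman(2, 1)
= ackerman(2, 1) = 5
= 5


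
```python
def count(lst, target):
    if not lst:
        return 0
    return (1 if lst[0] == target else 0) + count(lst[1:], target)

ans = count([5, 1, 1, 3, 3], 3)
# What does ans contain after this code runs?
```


count([5, 1, 1, 3, 3], 3)
lst[0]=5 != 3: 0 + count([1, 1, 3, 3], 3)
lst[0]=1 != 3: 0 + count([1, 3, 3], 3)
lst[0]=1 != 3: 0 + count([3, 3], 3)
lst[0]=3 == 3: 1 + count([3], 3)
lst[0]=3 == 3: 1 + count([], 3)
= 2


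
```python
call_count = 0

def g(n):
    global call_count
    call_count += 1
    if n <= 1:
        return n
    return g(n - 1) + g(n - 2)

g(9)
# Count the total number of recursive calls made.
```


g(9) calls g(8) and g(7); each non-base call branches into two more.
Let C(k) = total number of calls made by g(k), including the call to g(k) itself.
Base cases: C(0) = 1, C(1) = 1
Recurrence: C(k) = 1 + C(k-1) + C(k-2)
  C(2) = 1 + C(1) + C(0) = 1 + 1 + 1 = 3
  C(3) = 1 + C(2) + C(1) = 1 + 3 + 1 = 5
  C(4) = 1 + C(3) + C(2) = 1 + 5 + 3 = 9
  C(5) = 1 + C(4) + C(3) = 1 + 9 + 5 = 15
  C(6) = 1 + C(5) + C(4) = 1 + 15 + 9 = 25
  C(7) = 1 + C(6) + C(5) = 1 + 25 + 15 = 41
  C(8) = 1 + C(7) + C(6) = 1 + 41 + 25 = 67
  C(9) = 1 + C(8) + C(7) = 1 + 67 + 41 = 109
Total calls = C(9) = 109


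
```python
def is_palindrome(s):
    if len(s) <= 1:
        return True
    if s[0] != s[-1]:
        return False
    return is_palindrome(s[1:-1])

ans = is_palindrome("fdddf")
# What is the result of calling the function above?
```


is_palindrome("fdddf")
"fdddf": s[0]='f' == s[-1]='f' -> is_palindrome("ddd")
"ddd": s[0]='d' == s[-1]='d' -> is_palindrome("d")
"d": len <= 1 -> True
= True


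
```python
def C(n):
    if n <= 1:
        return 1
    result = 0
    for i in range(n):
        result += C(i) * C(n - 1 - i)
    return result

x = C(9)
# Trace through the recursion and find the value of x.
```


C(9)
= sum of C(i) * C(9-1-i) for i in 0..8
First compute sub-values bottom-up:
  C(0) = 1, C(1) = 1
  C(2) = 1*1 + 1*1 = 2
  C(3) = 1*2 + 1*1 + 2*1 = 5
  C(4) = 1*5 + 1*2 + 2*1 + 5*1 = 14
  C(5) = 1*14 + 1*5 + 2*2 + 5*1 + 14*1 = 42
  C(6) = 1*42 + 1*14 + 2*5 + 5*2 + 14*1 + 42*1 = 132
  C(7) = 1*132 + 1*42 + 2*14 + 5*5 + 14*2 + 42*1 + 132*1 = 429
  C(8) = 1*429 + 1*132 + 2*42 + 5*14 + 14*5 + 42*2 + 132*1 + 429*1 = 1430
Now C(9):
  C(0)*C(8) = 1*1430 = 1430
  C(1)*C(7) = 1*429 = 429
  C(2)*C(6) = 2*132 = 264
  C(3)*C(5) = 5*42 = 210
  C(4)*C(4) = 14*14 = 196
  C(5)*C(3) = 42*5 = 210
  C(6)*C(2) = 132*2 = 264
  C(7)*C(1) = 429*1 = 429
  C(8)*C(0) = 1430*1 = 1430
= 1430 + 429 + 264 + 210 + 196 + 210 + 264 + 429 + 1430
= 4862


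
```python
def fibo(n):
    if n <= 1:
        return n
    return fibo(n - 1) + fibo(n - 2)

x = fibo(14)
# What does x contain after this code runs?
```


fibo(14)
= fibo(13) + fibo(12)
= (fibo(12) + fibo(11)) + fibo(12)
Computing bottom-up: fibo(0)=0, fibo(1)=1, fibo(2)=1, fibo(3)=2, fibo(4)=3, fibo(5)=5, fibo(6)=8, fibo(7)=13, fibo(8)=21, fibo(9)=34, fibo(10)=55, fibo(11)=89, fibo(12)=144, fibo(13)=233, fibo(14)=377
= 377


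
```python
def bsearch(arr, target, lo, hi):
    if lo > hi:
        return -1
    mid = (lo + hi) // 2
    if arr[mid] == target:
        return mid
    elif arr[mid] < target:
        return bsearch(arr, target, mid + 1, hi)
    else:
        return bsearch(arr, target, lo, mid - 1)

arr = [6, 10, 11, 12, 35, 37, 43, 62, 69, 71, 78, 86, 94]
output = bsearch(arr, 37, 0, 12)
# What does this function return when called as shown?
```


bsearch(arr, 37, 0, 12)
lo=0, hi=12, mid=6, arr[mid]=43
43 > 37, search left half
lo=0, hi=5, mid=2, arr[mid]=11
11 < 37, search right half
lo=3, hi=5, mid=4, arr[mid]=35
35 < 37, search right half
lo=5, hi=5, mid=5, arr[mid]=37
arr[5] == 37, found at index 5
= 5


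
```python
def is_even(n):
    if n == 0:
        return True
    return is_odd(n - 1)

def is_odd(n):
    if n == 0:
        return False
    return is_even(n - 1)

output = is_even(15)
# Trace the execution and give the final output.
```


is_even(15)
= is_odd(14)
= is_even(13)
= is_odd(12)
= is_even(11)
= is_odd(10)
= is_even(9)
= is_odd(8)
= is_even(7)
= is_odd(6)
= is_even(5)
= is_odd(4)
= is_even(3)
= is_odd(2)
= is_even(1)
= is_odd(0)
n == 0: return False
= False


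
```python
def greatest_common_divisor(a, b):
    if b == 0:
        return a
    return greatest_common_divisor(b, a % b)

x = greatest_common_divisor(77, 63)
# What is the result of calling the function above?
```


greatest_common_divisor(77, 63)
= greatest_common_divisor(63, 77 % 63) = greatest_common_divisor(63, 14)
= greatest_common_divisor(14, 63 % 14) = greatest_common_divisor(14, 7)
= greatest_common_divisor(7, 14 % 7) = greatest_common_divisor(7, 0)
b == 0, return a = 7


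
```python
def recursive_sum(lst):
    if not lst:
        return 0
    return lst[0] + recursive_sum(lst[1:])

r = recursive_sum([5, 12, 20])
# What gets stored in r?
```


recursive_sum([5, 12, 20])
= 5 + recursive_sum([12, 20])
= 5 + 12 + recursive_sum([20])
= 5 + 12 + 20 + recursive_sum([])
= 5 + 12 + 20 + 0
= 37


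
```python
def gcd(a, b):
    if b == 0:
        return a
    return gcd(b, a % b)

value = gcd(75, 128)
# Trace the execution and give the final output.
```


gcd(75, 128)
= gcd(128, 75 % 128) = gcd(128, 75)
= gcd(75, 128 % 75) = gcd(75, 53)
= gcd(53, 75 % 53) = gcd(53, 22)
= gcd(22, 53 % 22) = gcd(22, 9)
= gcd(9, 22 % 9) = gcd(9, 4)
= gcd(4, 9 % 4) = gcd(4, 1)
= gcd(1, 4 % 1) = gcd(1, 0)
b == 0, return a = 1


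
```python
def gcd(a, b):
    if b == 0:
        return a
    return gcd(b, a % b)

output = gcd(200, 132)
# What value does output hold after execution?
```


gcd(200, 132)
= gcd(132, 200 % 132) = gcd(132, 68)
= gcd(68, 132 % 68) = gcd(68, 64)
= gcd(64, 68 % 64) = gcd(64, 4)
= gcd(4, 64 % 4) = gcd(4, 0)
b == 0, return a = 4


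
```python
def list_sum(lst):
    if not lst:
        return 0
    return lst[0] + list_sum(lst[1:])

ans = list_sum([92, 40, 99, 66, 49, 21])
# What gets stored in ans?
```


list_sum([92, 40, 99, 66, 49, 21])
= 92 + list_sum([40, 99, 66, 49, 21])
= 92 + 40 + list_sum([99, 66, 49, 21])
= 92 + 40 + 99 + list_sum([66, 49, 21])
= 92 + 40 + 99 + 66 + list_sum([49, 21])
= 92 + 40 + 99 + 66 + 49 + list_sum([21])
= 92 + 40 + 99 + 66 + 49 + 21 + list_sum([])
= 92 + 40 + 99 + 66 + 49 + 21 + 0
= 367


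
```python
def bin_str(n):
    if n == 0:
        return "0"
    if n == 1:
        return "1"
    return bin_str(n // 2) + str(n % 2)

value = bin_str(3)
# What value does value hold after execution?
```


bin_str(3)
= bin_str(1) + "1"
= "1" + "1"
= "11"


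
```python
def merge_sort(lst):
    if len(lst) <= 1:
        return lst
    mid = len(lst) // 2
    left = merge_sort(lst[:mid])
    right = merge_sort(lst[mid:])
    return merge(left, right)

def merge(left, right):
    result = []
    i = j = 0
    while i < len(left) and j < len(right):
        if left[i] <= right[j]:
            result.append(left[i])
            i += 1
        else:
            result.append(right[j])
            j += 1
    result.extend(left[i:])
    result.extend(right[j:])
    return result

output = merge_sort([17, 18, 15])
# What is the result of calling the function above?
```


merge_sort([17, 18, 15])
Split into [17] and [18, 15]
Left sorted: [17]
Right sorted: [15, 18]
Merge [17] and [15, 18]
= [15, 17, 18]


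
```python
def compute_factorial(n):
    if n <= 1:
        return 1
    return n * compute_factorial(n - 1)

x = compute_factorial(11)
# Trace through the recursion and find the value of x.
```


compute_factorial(11)
= 11 * compute_factorial(10)
= 11 * 10 * compute_factorial(9)
= 11 * 10 * 9 * compute_factorial(8)
= 11 * 10 * 9 * 8 * compute_factorial(7)
= 11 * 10 * 9 * 8 * 7 * compute_factorial(6)
= 11 * 10 * 9 * 8 * 7 * 6 * compute_factorial(5)
= 11 * 10 * 9 * 8 * 7 * 6 * 5 * compute_factorial(4)
= 11 * 10 * 9 * 8 * 7 * 6 * 5 * 4 * compute_factorial(3)
= 11 * 10 * 9 * 8 * 7 * 6 * 5 * 4 * 3 * compute_factorial(2)
= 11 * 10 * 9 * 8 * 7 * 6 * 5 * 4 * 3 * 2 * compute_factorial(1)
= 11 * 10 * 9 * 8 * 7 * 6 * 5 * 4 * 3 * 2 * 1
= 39916800
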